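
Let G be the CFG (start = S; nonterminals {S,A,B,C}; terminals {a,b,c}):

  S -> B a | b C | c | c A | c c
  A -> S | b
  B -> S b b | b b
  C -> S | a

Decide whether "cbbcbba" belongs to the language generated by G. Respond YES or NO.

CNF form of G:
  S -> B T0 | T1 C | T2 A | T2 T2 | c
  A -> B T0 | T1 C | T2 A | T2 T2 | b | c
  B -> S X3 | T1 T1
  C -> B T0 | T1 C | T2 A | T2 T2 | a | c
  T0 -> a
  T1 -> b
  T2 -> c
  X3 -> T1 T1

CYK table (by increasing span):
  cell(0,0) c: {A,C,S,T2}  orig:{A,C,S}
  cell(1,1) b: {A,T1}  orig:{A}
  cell(2,2) b: {A,T1}  orig:{A}
  cell(3,3) c: {A,C,S,T2}  orig:{A,C,S}
  cell(4,4) b: {A,T1}  orig:{A}
  cell(5,5) b: {A,T1}  orig:{A}
  cell(6,6) a: {C,T0}  orig:{C}
  cell(0,1) cb: {A,C,S}
  cell(1,2) bb: {B,X3}  orig:{B}
  cell(2,3) bc: {A,C,S}
  cell(3,4) cb: {A,C,S}
  cell(4,5) bb: {B,X3}  orig:{B}
  cell(5,6) ba: {A,C,S}
  cell(0,2) cbb: {B}
  cell(1,3) bbc: {A,C,S}
  cell(2,4) bcb: {A,C,S}
  cell(3,5) cbb: {B}
  cell(4,6) bba: {A,C,S}
  cell(0,3) cbbc: {A,C,S}
  cell(1,4) bbcb: {A,C,S}
  cell(2,5) bcbb: {B}
  cell(3,6) cbba: {A,C,S}
  cell(0,4) cbbcb: {A,C,S}
  cell(1,5) bbcbb: {B}
  cell(2,6) bcbba: {A,C,S}
  cell(0,5) cbbcbb: {B}
  cell(1,6) bbcbba: {A,C,S}
  cell(0,6) cbbcbba: {A,C,S}

S ∈ T[0,6] ⇒ YES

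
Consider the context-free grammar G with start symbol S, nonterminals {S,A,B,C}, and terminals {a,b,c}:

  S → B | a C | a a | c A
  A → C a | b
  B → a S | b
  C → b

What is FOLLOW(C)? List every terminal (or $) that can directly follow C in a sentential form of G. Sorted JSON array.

FIRST iteration:
iter 1:
  A via A→b: +{b}
  B via B→a S: +{a}
  B via B→b: +{b}
  C via C→b: +{b}
  S via S→B: +{a,b}
  S via S→c A: +{c}
  FIRST[S]={a,b,c}  FIRST[A]={b}  FIRST[B]={a,b}  FIRST[C]={b}
iter 2: — fixpoint
  FIRST[S]={a,b,c}  FIRST[A]={b}  FIRST[B]={a,b}  FIRST[C]={b}

FOLLOW iteration:
initialize: $ ∈ FOLLOW(S)
iter 1:
  A→C a: FOLLOW(C) ⊇ FIRST(a) = {a}; new: +{a}
  S→B: FOLLOW(B) ⊇ FOLLOW(S) ⊇ {$}; new: +{$}
  S→a C: FOLLOW(C) ⊇ FOLLOW(S) ⊇ {$}; new: +{$}
  S→c A: FOLLOW(A) ⊇ FOLLOW(S) ⊇ {$}; new: +{$}
  FOLLOW[S]={$}  FOLLOW[A]={$}  FOLLOW[B]={$}  FOLLOW[C]={$,a}
iter 2: (stable)
  FOLLOW[S]={$}  FOLLOW[A]={$}  FOLLOW[B]={$}  FOLLOW[C]={$,a}

FOLLOW(C) = ["$", "a"]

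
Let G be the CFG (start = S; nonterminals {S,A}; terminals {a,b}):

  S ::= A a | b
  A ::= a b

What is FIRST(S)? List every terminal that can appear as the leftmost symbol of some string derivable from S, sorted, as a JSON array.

FIRST sets, iterate to fixpoint:
pass 1:
  A via A→a b: +{a}
  S via S→A a: +{a}
  S via S→b: +{b}
  FIRST(S)={a,b}  FIRST(A)={a}
pass 2: (no change)
  FIRST(S)={a,b}  FIRST(A)={a}

FIRST(S) = ["a", "b"]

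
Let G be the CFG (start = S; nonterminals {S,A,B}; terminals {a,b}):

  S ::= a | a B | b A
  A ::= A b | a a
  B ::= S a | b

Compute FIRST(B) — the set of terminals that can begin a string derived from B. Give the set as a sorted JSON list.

FIRST iteration:
[1]
  A via A→a a: +{a}
  B via B→b: +{b}
  S via S→a: +{a}
  S via S→b A: +{b}
  FIRST(S)={a,b}  FIRST(A)={a}  FIRST(B)={b}
[2]
  B via B→S a: +{a}
  FIRST(S)={a,b}  FIRST(A)={a}  FIRST(B)={a,b}
[3] (stable)
  FIRST(S)={a,b}  FIRST(A)={a}  FIRST(B)={a,b}

FIRST(B) = ["a", "b"]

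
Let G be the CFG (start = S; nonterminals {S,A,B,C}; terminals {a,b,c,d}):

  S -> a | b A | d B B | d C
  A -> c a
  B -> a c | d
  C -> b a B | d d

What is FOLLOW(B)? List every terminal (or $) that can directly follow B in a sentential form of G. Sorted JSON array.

Compute FIRST by fixpoint:
pass 1:
  A via A→c a: +{c}
  B via B→a c: +{a}
  B via B→d: +{d}
  C via C→b a B: +{b}
  C via C→d d: +{d}
  S via S→a: +{a}
  S via S→b A: +{b}
  S via S→d B B: +{d}
  FIRST[S]={a,b,d}  FIRST[A]={c}  FIRST[B]={a,d}  FIRST[C]={b,d}
pass 2: — fixpoint
  FIRST[S]={a,b,d}  FIRST[A]={c}  FIRST[B]={a,d}  FIRST[C]={b,d}

FOLLOW sets:
initialize: $ ∈ FOLLOW(S)
[1]
  S→b A: FOLLOW(A) ⊇ FOLLOW(S) ⊇ {$}; new: +{$}
  S→d B B: FOLLOW(B) ⊇ FIRST(B) = {a,d}; new: +{a,d}
  S→d B B: FOLLOW(B) ⊇ FOLLOW(S) ⊇ {$}; new: +{$}
  S→d C: FOLLOW(C) ⊇ FOLLOW(S) ⊇ {$}; new: +{$}
  S: {$}  A: {$}  B: {$,a,d}  C: {$}
[2] (no change)
  S: {$}  A: {$}  B: {$,a,d}  C: {$}

FOLLOW(B) = ["$", "a", "d"]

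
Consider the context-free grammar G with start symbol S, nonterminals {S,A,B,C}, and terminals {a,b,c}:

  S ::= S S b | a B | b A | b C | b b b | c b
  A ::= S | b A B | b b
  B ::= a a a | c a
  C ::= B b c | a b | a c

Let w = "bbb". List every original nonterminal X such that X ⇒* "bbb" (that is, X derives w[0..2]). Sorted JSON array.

Convert to CNF:
  S -> S X8 | T0 A | T0 C | T0 X9 | T1 B | T2 T0
  A -> S X3 | T0 A | T0 C | T0 T0 | T0 X4 | T0 X5 | T1 B | T2 T0
  B -> T1 X6 | T2 T1
  C -> B X7 | T1 T0 | T1 T2
  T0 -> b
  T1 -> a
  T2 -> c
  X3 -> S T0
  X4 -> A B
  X5 -> T0 T0
  X6 -> T1 T1
  X7 -> T0 T2
  X8 -> S T0
  X9 -> T0 T0

CYK fill, restricted to cells inside w[0..2]:
  [0..0]={T0}  "b"  orig:{}
  [1..1]={T0}  "b"  orig:{}
  [2..2]={T0}  "b"  orig:{}
  [0..1]={A,X5,X9}  "bb"  orig:{A}
  [1..2]={A,X5,X9}  "bb"  orig:{A}
  [0..2]={A,S}  "bbb"

Original NTs in T[0,2] deriving "bbb": ["A", "S"]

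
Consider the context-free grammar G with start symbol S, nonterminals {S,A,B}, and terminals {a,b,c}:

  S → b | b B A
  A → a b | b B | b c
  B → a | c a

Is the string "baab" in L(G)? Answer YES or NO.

Convert to CNF:
  S -> T1 X3 | b
  A -> T0 T1 | T1 B | T1 T2
  B -> T2 T0 | a
  T0 -> a
  T1 -> b
  T2 -> c
  X3 -> B A

Fill CYK table bottom-up:
  [0..0]={S,T1}  "b"  orig:{S}
  [1..1]={B,T0}  "a"  orig:{B}
  [2..2]={B,T0}  "a"  orig:{B}
  [3..3]={S,T1}  "b"  orig:{S}
  [0..1]={A}  "ba"
  [1..2]=∅  "aa"
  [2..3]={A}  "ab"
  [0..2]=∅  "baa"
  [1..3]={X3}  "aab"  orig:{}
  [0..3]={S}  "baab"

S ∈ T[0,3] ⇒ YES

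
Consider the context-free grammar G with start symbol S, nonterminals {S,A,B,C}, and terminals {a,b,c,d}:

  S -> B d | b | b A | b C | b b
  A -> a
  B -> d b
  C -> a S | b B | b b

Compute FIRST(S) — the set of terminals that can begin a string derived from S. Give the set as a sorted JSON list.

FIRST iteration:
round 1:
  A via A→a: +{a}
  B via B→d b: +{d}
  C via C→a S: +{a}
  C via C→b B: +{b}
  S via S→B d: +{d}
  S via S→b: +{b}
  FIRST(S)={b,d}  FIRST(A)={a}  FIRST(B)={d}  FIRST(C)={a,b}
round 2: done
  FIRST(S)={b,d}  FIRST(A)={a}  FIRST(B)={d}  FIRST(C)={a,b}

FIRST(S) = ["b", "d"]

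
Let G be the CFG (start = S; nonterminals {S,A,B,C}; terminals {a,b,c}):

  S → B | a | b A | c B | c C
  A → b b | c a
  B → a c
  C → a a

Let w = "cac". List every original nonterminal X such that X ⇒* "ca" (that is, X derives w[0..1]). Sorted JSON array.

Convert to CNF:
  S -> T0 A | T1 B | T1 C | T2 T1 | a
  A -> T0 T0 | T1 T2
  B -> T2 T1
  C -> T2 T2
  T0 -> b
  T1 -> c
  T2 -> a

CYK table (by increasing span), restricted to cells inside w[0..1]:
  [0..0]={T1}  "c"  orig:{}
  [1..1]={S,T2}  "a"  orig:{S}
  [0..1]={A}  "ca"

Original NTs in T[0,1] deriving "ca": ["A"]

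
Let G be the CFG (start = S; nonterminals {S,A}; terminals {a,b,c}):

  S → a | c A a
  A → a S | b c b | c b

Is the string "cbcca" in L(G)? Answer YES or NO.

Convert to CNF:
  S -> T2 X4 | a
  A -> T0 S | T1 X3 | T2 T1
  T0 -> a
  T1 -> b
  T2 -> c
  X3 -> T2 T1
  X4 -> A T0

CYK fill:
  [0..0]={T2}  "c"  orig:{}
  [1..1]={T1}  "b"  orig:{}
  [2..2]={T2}  "c"  orig:{}
  [3..3]={T2}  "c"  orig:{}
  [4..4]={S,T0}  "a"  orig:{S}
  [0..1]={A,X3}  "cb"  orig:{A}
  [1..2]=∅  "bc"
  [2..3]=∅  "cc"
  [3..4]=∅  "ca"
  [0..2]=∅  "cbc"
  [1..3]=∅  "bcc"
  [2..4]=∅  "cca"
  [0..3]=∅  "cbcc"
  [1..4]=∅  "bcca"
  [0..4]=∅  "cbcca"

S ∉ T[0,4] ⇒ NO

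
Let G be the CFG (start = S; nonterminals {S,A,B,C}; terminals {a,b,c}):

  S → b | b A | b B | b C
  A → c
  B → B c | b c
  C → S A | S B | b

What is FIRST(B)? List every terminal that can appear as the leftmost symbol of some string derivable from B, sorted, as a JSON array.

Compute FIRST by fixpoint:
[1]
  A via A→c: +{c}
  B via B→b c: +{b}
  C via C→b: +{b}
  S via S→b: +{b}
  FIRST(S)={b}  FIRST(A)={c}  FIRST(B)={b}  FIRST(C)={b}
[2] done
  FIRST(S)={b}  FIRST(A)={c}  FIRST(B)={b}  FIRST(C)={b}

FIRST(B) = ["b"]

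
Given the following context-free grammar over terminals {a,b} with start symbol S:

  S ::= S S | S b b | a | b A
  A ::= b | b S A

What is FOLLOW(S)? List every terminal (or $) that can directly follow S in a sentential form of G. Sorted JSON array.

FIRST iteration:
iter 1:
  A via A→b: +{b}
  S via S→a: +{a}
  S via S→b A: +{b}
  S: {a,b}  A: {b}
iter 2: done
  S: {a,b}  A: {b}

FOLLOW sets:
FOLLOW(S) := {$}
pass 1:
  A→b S A: FOLLOW(S) ⊇ FIRST(A) = {b}; new: +{b}
  S→S S: FOLLOW(S) ⊇ FIRST(S) = {a,b}; new: +{a}
  S→b A: FOLLOW(A) ⊇ FOLLOW(S) ⊇ {$,a,b}; new: +{$,a,b}
  FOLLOW(S)={$,a,b}  FOLLOW(A)={$,a,b}
pass 2: (no change)
  FOLLOW(S)={$,a,b}  FOLLOW(A)={$,a,b}

FOLLOW(S) = ["$", "a", "b"]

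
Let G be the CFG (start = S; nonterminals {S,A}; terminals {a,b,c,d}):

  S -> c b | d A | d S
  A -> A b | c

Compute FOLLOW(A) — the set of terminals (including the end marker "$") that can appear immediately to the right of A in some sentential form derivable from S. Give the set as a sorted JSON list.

FIRST iteration:
pass 1:
  A via A→c: +{c}
  S via S→c b: +{c}
  S via S→d A: +{d}
  FIRST[S]={c,d}  FIRST[A]={c}
pass 2: (stable)
  FIRST[S]={c,d}  FIRST[A]={c}

Compute FOLLOW by fixpoint:
seed FOLLOW(S) with $
[1]
  A→A b: FOLLOW(A) ⊇ FIRST(b) = {b}; new: +{b}
  S→d A: FOLLOW(A) ⊇ FOLLOW(S) ⊇ {$}; new: +{$}
  FOLLOW[S]={$}  FOLLOW[A]={$,b}
[2] (no change)
  FOLLOW[S]={$}  FOLLOW[A]={$,b}

FOLLOW(A) = ["$", "b"]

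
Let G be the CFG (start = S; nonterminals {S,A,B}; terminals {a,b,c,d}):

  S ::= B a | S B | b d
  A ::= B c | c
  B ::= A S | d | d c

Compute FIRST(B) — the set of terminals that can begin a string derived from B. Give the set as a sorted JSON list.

Compute FIRST by fixpoint:
iter 1:
  A via A→c: +{c}
  B via B→A S: +{c}
  B via B→d: +{d}
  S via S→B a: +{c,d}
  S via S→b d: +{b}
  FIRST[S]={b,c,d}  FIRST[A]={c}  FIRST[B]={c,d}
iter 2:
  A via A→B c: +{d}
  FIRST[S]={b,c,d}  FIRST[A]={c,d}  FIRST[B]={c,d}
iter 3: (stable)
  FIRST[S]={b,c,d}  FIRST[A]={c,d}  FIRST[B]={c,d}

FIRST(B) = ["c", "d"]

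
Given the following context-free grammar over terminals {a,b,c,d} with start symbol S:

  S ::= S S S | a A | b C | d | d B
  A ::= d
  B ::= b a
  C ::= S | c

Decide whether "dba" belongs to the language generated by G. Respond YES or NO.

CNF form of G:
  S -> S X4 | T0 C | T1 A | T2 B | d
  A -> d
  B -> T0 T1
  C -> S X3 | T0 C | T1 A | T2 B | c | d
  T0 -> b
  T1 -> a
  T2 -> d
  X3 -> S S
  X4 -> S S

Fill CYK table bottom-up:
  T[0,0] 'd' = {A,C,S,T2}  orig:{A,C,S}
  T[1,1] 'b' = {T0}  orig:{}
  T[2,2] 'a' = {T1}  orig:{}
  T[0,1] 'db' = ∅
  T[1,2] 'ba' = {B}
  T[0,2] 'dba' = {C,S}

S ∈ T[0,2] ⇒ YES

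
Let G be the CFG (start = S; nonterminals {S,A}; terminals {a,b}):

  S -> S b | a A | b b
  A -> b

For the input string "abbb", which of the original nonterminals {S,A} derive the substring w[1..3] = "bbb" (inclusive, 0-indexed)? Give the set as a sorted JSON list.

Convert to CNF:
  S -> S T0 | T0 T0 | T1 A
  A -> b
  T0 -> b
  T1 -> a

Fill CYK table bottom-up — only the sub-triangle for w[1..3]:
  [1..1]={A,T0}  "b"  orig:{A}
  [2..2]={A,T0}  "b"  orig:{A}
  [3..3]={A,T0}  "b"  orig:{A}
  [1..2]={S}  "bb"
  [2..3]={S}  "bb"
  [1..3]={S}  "bbb"

Original NTs in T[1,3] deriving "bbb": ["S"]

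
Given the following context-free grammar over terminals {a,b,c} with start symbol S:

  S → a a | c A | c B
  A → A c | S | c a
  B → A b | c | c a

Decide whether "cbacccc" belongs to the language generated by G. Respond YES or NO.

CNF form of G:
  S -> T0 A | T0 B | T1 T1
  A -> A T0 | T0 A | T0 B | T0 T1 | T1 T1
  B -> A T2 | T0 T1 | c
  T0 -> c
  T1 -> a
  T2 -> b

CYK fill:
  T[0,0] 'c' = {B,T0}  orig:{B}
  T[1,1] 'b' = {T2}  orig:{}
  T[2,2] 'a' = {T1}  orig:{}
  T[3,3] 'c' = {B,T0}  orig:{B}
  T[4,4] 'c' = {B,T0}  orig:{B}
  T[5,5] 'c' = {B,T0}  orig:{B}
  T[6,6] 'c' = {B,T0}  orig:{B}
  T[0,1] 'cb' = ∅
  T[1,2] 'ba' = ∅
  T[2,3] 'ac' = ∅
  T[3,4] 'cc' = {A,S}
  T[4,5] 'cc' = {A,S}
  T[5,6] 'cc' = {A,S}
  T[0,2] 'cba' = ∅
  T[1,3] 'bac' = ∅
  T[2,4] 'acc' = ∅
  T[3,5] 'ccc' = {A,S}
  T[4,6] 'ccc' = {A,S}
  T[0,3] 'cbac' = ∅
  T[1,4] 'bacc' = ∅
  T[2,5] 'accc' = ∅
  T[3,6] 'cccc' = {A,S}
  T[0,4] 'cbacc' = ∅
  T[1,5] 'baccc' = ∅
  T[2,6] 'acccc' = ∅
  T[0,5] 'cbaccc' = ∅
  T[1,6] 'bacccc' = ∅
  T[0,6] 'cbacccc' = ∅

S ∉ T[0,6] ⇒ NO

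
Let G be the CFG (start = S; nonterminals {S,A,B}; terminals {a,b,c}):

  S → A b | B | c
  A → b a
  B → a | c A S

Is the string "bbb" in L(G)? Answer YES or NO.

CNF form of G:
  S -> A T0 | T2 X4 | a | c
  A -> T0 T1
  B -> T2 X3 | a
  T0 -> b
  T1 -> a
  T2 -> c
  X3 -> A S
  X4 -> A S

Fill CYK table bottom-up:
  T[0,0] 'b' = {T0}  orig:{}
  T[1,1] 'b' = {T0}  orig:{}
  T[2,2] 'b' = {T0}  orig:{}
  T[0,1] 'bb' = ∅
  T[1,2] 'bb' = ∅
  T[0,2] 'bbb' = ∅

S ∉ T[0,2] ⇒ NO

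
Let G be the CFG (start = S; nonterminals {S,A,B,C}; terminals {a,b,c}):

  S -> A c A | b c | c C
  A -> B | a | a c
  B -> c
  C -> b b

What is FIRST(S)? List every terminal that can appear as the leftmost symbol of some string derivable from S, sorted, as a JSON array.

Compute FIRST by fixpoint:
pass 1:
  A via A→a: +{a}
  B via B→c: +{c}
  C via C→b b: +{b}
  S via S→A c A: +{a}
  S via S→b c: +{b}
  S via S→c C: +{c}
  FIRST[S]={a,b,c}  FIRST[A]={a}  FIRST[B]={c}  FIRST[C]={b}
pass 2:
  A via A→B: +{c}
  FIRST[S]={a,b,c}  FIRST[A]={a,c}  FIRST[B]={c}  FIRST[C]={b}
pass 3: (no change)
  FIRST[S]={a,b,c}  FIRST[A]={a,c}  FIRST[B]={c}  FIRST[C]={b}

FIRST(S) = ["a", "b", "c"]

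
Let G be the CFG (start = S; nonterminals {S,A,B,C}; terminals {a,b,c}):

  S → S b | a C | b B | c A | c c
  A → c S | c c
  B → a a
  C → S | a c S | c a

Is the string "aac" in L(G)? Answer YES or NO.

Convert to CNF:
  S -> S T2 | T0 A | T0 T0 | T1 C | T2 B
  A -> T0 S | T0 T0
  B -> T1 T1
  C -> S T2 | T0 A | T0 T0 | T0 T1 | T1 C | T1 X3 | T2 B
  T0 -> c
  T1 -> a
  T2 -> b
  X3 -> T0 S

Fill CYK table bottom-up:
  [0..0]={T1}  "a"  orig:{}
  [1..1]={T1}  "a"  orig:{}
  [2..2]={T0}  "c"  orig:{}
  [0..1]={B}  "aa"
  [1..2]=∅  "ac"
  [0..2]=∅  "aac"

S ∉ T[0,2] ⇒ NO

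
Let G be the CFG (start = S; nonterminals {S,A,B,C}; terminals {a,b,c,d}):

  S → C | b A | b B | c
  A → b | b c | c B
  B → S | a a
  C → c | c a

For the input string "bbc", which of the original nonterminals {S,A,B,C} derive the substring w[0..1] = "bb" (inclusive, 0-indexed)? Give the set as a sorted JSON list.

CNF form of G:
  S -> T0 A | T0 B | T1 T2 | c
  A -> T0 T1 | T1 B | b
  B -> T0 A | T0 B | T1 T2 | T2 T2 | c
  C -> T1 T2 | c
  T0 -> b
  T1 -> c
  T2 -> a

CYK table (by increasing span) (cells [i..j] with 0 ≤ i ≤ j ≤ 1 only):
  [0..0]={A,T0}  "b"  orig:{A}
  [1..1]={A,T0}  "b"  orig:{A}
  [0..1]={B,S}  "bb"

Original NTs in T[0,1] deriving "bb": ["B", "S"]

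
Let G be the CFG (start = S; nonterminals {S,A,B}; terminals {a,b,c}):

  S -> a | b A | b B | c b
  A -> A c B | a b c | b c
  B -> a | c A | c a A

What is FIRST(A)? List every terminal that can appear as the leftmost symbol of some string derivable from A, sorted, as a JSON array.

FIRST iteration:
[1]
  A via A→a b c: +{a}
  A via A→b c: +{b}
  B via B→a: +{a}
  B via B→c A: +{c}
  S via S→a: +{a}
  S via S→b A: +{b}
  S via S→c b: +{c}
  S: {a,b,c}  A: {a,b}  B: {a,c}
[2] — fixpoint
  S: {a,b,c}  A: {a,b}  B: {a,c}

FIRST(A) = ["a", "b"]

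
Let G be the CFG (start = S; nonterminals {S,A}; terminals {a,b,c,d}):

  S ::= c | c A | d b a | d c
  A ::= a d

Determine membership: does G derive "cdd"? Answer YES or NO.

CNF form of G:
  S -> T1 T2 | T1 X4 | T2 A | c
  A -> T0 T1
  T0 -> a
  T1 -> d
  T2 -> c
  T3 -> b
  X4 -> T3 T0

CYK fill:
  [0..0]={S,T2}  "c"  orig:{S}
  [1..1]={T1}  "d"  orig:{}
  [2..2]={T1}  "d"  orig:{}
  [0..1]=∅  "cd"
  [1..2]=∅  "dd"
  [0..2]=∅  "cdd"

S ∉ T[0,2] ⇒ NO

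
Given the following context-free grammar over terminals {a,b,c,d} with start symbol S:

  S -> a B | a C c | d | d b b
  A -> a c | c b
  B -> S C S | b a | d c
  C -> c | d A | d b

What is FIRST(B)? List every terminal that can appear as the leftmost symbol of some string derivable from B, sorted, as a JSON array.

Compute FIRST by fixpoint:
[1]
  A via A→a c: +{a}
  A via A→c b: +{c}
  B via B→b a: +{b}
  B via B→d c: +{d}
  C via C→c: +{c}
  C via C→d A: +{d}
  S via S→a B: +{a}
  S via S→d: +{d}
  FIRST(S)={a,d}  FIRST(A)={a,c}  FIRST(B)={b,d}  FIRST(C)={c,d}
[2]
  B via B→S C S: +{a}
  FIRST(S)={a,d}  FIRST(A)={a,c}  FIRST(B)={a,b,d}  FIRST(C)={c,d}
[3] — fixpoint
  FIRST(S)={a,d}  FIRST(A)={a,c}  FIRST(B)={a,b,d}  FIRST(C)={c,d}

FIRST(B) = ["a", "b", "d"]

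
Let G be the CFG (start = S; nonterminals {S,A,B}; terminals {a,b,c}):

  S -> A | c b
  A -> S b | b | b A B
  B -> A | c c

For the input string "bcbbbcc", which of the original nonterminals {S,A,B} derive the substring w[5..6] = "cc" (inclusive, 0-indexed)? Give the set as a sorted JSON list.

CNF form of G:
  S -> S T0 | T0 X4 | T1 T0 | b
  A -> S T0 | T0 X2 | b
  B -> S T0 | T0 X3 | T1 T1 | b
  T0 -> b
  T1 -> c
  X2 -> A B
  X3 -> A B
  X4 -> A B

Fill CYK table bottom-up, restricted to cells inside w[5..6]:
  [5..5]={T1}  "c"  orig:{}
  [6..6]={T1}  "c"  orig:{}
  [5..6]={B}  "cc"

Original NTs in T[5,6] deriving "cc": ["B"]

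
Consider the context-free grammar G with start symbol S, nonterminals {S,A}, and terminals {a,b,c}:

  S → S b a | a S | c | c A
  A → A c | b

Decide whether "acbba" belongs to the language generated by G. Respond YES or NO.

Convert to CNF:
  S -> S X3 | T0 A | T2 S | c
  A -> A T0 | b
  T0 -> c
  T1 -> b
  T2 -> a
  X3 -> T1 T2

Fill CYK table bottom-up:
  [0..0]={T2}  "a"  orig:{}
  [1..1]={S,T0}  "c"  orig:{S}
  [2..2]={A,T1}  "b"  orig:{A}
  [3..3]={A,T1}  "b"  orig:{A}
  [4..4]={T2}  "a"  orig:{}
  [0..1]={S}  "ac"
  [1..2]={S}  "cb"
  [2..3]=∅  "bb"
  [3..4]={X3}  "ba"  orig:{}
  [0..2]={S}  "acb"
  [1..3]=∅  "cbb"
  [2..4]=∅  "bba"
  [0..3]=∅  "acbb"
  [1..4]={S}  "cbba"
  [0..4]={S}  "acbba"

S ∈ T[0,4] ⇒ YES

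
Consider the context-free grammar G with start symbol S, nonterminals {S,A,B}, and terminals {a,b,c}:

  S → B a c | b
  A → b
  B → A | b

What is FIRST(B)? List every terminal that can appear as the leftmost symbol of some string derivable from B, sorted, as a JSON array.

FIRST sets, iterate to fixpoint:
pass 1:
  A via A→b: +{b}
  B via B→A: +{b}
  S via S→B a c: +{b}
  FIRST[S]={b}  FIRST[A]={b}  FIRST[B]={b}
pass 2: done
  FIRST[S]={b}  FIRST[A]={b}  FIRST[B]={b}

FIRST(B) = ["b"]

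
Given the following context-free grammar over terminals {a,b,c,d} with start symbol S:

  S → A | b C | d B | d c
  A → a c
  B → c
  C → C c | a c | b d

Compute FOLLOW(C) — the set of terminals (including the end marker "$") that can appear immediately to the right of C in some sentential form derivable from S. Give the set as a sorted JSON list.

FIRST sets, iterate to fixpoint:
round 1:
  A via A→a c: +{a}
  B via B→c: +{c}
  C via C→a c: +{a}
  C via C→b d: +{b}
  S via S→A: +{a}
  S via S→b C: +{b}
  S via S→d B: +{d}
  S: {a,b,d}  A: {a}  B: {c}  C: {a,b}
round 2: (no change)
  S: {a,b,d}  A: {a}  B: {c}  C: {a,b}

Compute FOLLOW by fixpoint:
seed FOLLOW(S) with $
[1]
  C→C c: FOLLOW(C) ⊇ FIRST(c) = {c}; new: +{c}
  S→A: FOLLOW(A) ⊇ FOLLOW(S) ⊇ {$}; new: +{$}
  S→b C: FOLLOW(C) ⊇ FOLLOW(S) ⊇ {$}; new: +{$}
  S→d B: FOLLOW(B) ⊇ FOLLOW(S) ⊇ {$}; new: +{$}
  S: {$}  A: {$}  B: {$}  C: {$,c}
[2] (no change)
  S: {$}  A: {$}  B: {$}  C: {$,c}

FOLLOW(C) = ["$", "c"]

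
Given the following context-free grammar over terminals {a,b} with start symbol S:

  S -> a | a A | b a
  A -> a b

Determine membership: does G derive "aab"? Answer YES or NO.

Convert to CNF:
  S -> T0 A | T1 T0 | a
  A -> T0 T1
  T0 -> a
  T1 -> b

Fill CYK table bottom-up:
  T[0,0] 'a' = {S,T0}  orig:{S}
  T[1,1] 'a' = {S,T0}  orig:{S}
  T[2,2] 'b' = {T1}  orig:{}
  T[0,1] 'aa' = ∅
  T[1,2] 'ab' = {A}
  T[0,2] 'aab' = {S}

S ∈ T[0,2] ⇒ YES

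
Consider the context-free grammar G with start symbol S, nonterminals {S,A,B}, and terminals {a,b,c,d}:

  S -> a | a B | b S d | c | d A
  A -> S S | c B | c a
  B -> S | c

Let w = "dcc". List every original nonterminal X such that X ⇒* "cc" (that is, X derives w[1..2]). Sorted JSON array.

Convert to CNF:
  S -> T1 B | T2 X5 | T3 A | a | c
  A -> S S | T0 B | T0 T1
  B -> T1 B | T2 X4 | T3 A | a | c
  T0 -> c
  T1 -> a
  T2 -> b
  T3 -> d
  X4 -> S T3
  X5 -> S T3

CYK table (by increasing span) (cells [i..j] with 1 ≤ i ≤ j ≤ 2 only):
  [1..1]={B,S,T0}  "c"  orig:{B,S}
  [2..2]={B,S,T0}  "c"  orig:{B,S}
  [1..2]={A}  "cc"

Original NTs in T[1,2] deriving "cc": ["A"]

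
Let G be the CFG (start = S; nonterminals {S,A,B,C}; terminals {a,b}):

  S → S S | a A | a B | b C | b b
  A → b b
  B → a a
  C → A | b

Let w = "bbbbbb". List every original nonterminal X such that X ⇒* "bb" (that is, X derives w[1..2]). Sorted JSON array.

Convert to CNF:
  S -> S S | T0 C | T0 T0 | T1 A | T1 B
  A -> T0 T0
  B -> T1 T1
  C -> T0 T0 | b
  T0 -> b
  T1 -> a

CYK table (by increasing span), restricted to cells inside w[1..2]:
  [1..1]={C,T0}  "b"  orig:{C}
  [2..2]={C,T0}  "b"  orig:{C}
  [1..2]={A,C,S}  "bb"

Original NTs in T[1,2] deriving "bb": ["A", "C", "S"]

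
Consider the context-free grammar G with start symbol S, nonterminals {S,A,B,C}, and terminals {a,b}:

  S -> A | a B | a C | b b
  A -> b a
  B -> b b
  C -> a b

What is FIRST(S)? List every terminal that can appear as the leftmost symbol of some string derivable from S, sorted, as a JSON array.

FIRST iteration:
pass 1:
  A via A→b a: +{b}
  B via B→b b: +{b}
  C via C→a b: +{a}
  S via S→A: +{b}
  S via S→a B: +{a}
  FIRST[S]={a,b}  FIRST[A]={b}  FIRST[B]={b}  FIRST[C]={a}
pass 2: (stable)
  FIRST[S]={a,b}  FIRST[A]={b}  FIRST[B]={b}  FIRST[C]={a}

FIRST(S) = ["a", "b"]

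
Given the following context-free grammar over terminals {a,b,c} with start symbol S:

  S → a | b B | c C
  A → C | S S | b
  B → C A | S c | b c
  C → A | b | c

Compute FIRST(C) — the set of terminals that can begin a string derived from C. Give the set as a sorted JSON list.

FIRST iteration:
[1]
  A via A→b: +{b}
  B via B→b c: +{b}
  C via C→A: +{b}
  C via C→c: +{c}
  S via S→a: +{a}
  S via S→b B: +{b}
  S via S→c C: +{c}
  FIRST(S)={a,b,c}  FIRST(A)={b}  FIRST(B)={b}  FIRST(C)={b,c}
[2]
  A via A→C: +{c}
  A via A→S S: +{a}
  B via B→C A: +{c}
  B via B→S c: +{a}
  C via C→A: +{a}
  FIRST(S)={a,b,c}  FIRST(A)={a,b,c}  FIRST(B)={a,b,c}  FIRST(C)={a,b,c}
[3] (no change)
  FIRST(S)={a,b,c}  FIRST(A)={a,b,c}  FIRST(B)={a,b,c}  FIRST(C)={a,b,c}

FIRST(C) = ["a", "b", "c"]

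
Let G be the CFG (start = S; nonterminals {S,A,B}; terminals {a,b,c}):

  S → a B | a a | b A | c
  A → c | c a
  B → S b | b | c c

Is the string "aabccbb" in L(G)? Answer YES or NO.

Convert to CNF:
  S -> T1 B | T1 T1 | T2 A | c
  A -> T0 T1 | c
  B -> S T2 | T0 T0 | b
  T0 -> c
  T1 -> a
  T2 -> b

CYK table (by increasing span):
  T[0,0] 'a' = {T1}  orig:{}
  T[1,1] 'a' = {T1}  orig:{}
  T[2,2] 'b' = {B,T2}  orig:{B}
  T[3,3] 'c' = {A,S,T0}  orig:{A,S}
  T[4,4] 'c' = {A,S,T0}  orig:{A,S}
  T[5,5] 'b' = {B,T2}  orig:{B}
  T[6,6] 'b' = {B,T2}  orig:{B}
  T[0,1] 'aa' = {S}
  T[1,2] 'ab' = {S}
  T[2,3] 'bc' = {S}
  T[3,4] 'cc' = {B}
  T[4,5] 'cb' = {B}
  T[5,6] 'bb' = ∅
  T[0,2] 'aab' = {B}
  T[1,3] 'abc' = ∅
  T[2,4] 'bcc' = ∅
  T[3,5] 'ccb' = ∅
  T[4,6] 'cbb' = ∅
  T[0,3] 'aabc' = ∅
  T[1,4] 'abcc' = ∅
  T[2,5] 'bccb' = ∅
  T[3,6] 'ccbb' = ∅
  T[0,4] 'aabcc' = ∅
  T[1,5] 'abccb' = ∅
  T[2,6] 'bccbb' = ∅
  T[0,5] 'aabccb' = ∅
  T[1,6] 'abccbb' = ∅
  T[0,6] 'aabccbb' = ∅

S ∉ T[0,6] ⇒ NO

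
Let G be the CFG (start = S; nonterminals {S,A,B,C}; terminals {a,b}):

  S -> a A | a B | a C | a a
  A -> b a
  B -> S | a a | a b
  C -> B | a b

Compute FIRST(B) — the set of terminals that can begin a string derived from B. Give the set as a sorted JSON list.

Compute FIRST by fixpoint:
round 1:
  A via A→b a: +{b}
  B via B→a a: +{a}
  C via C→B: +{a}
  S via S→a A: +{a}
  FIRST(S)={a}  FIRST(A)={b}  FIRST(B)={a}  FIRST(C)={a}
round 2: — fixpoint
  FIRST(S)={a}  FIRST(A)={b}  FIRST(B)={a}  FIRST(C)={a}

FIRST(B) = ["a"]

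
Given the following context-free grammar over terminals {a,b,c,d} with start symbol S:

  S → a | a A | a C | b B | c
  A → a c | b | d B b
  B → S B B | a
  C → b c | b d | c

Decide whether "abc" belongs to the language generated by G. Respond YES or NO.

CNF form of G:
  S -> T0 A | T0 C | T3 B | a | c
  A -> T0 T1 | T2 X4 | b
  B -> S X5 | a
  C -> T3 T1 | T3 T2 | c
  T0 -> a
  T1 -> c
  T2 -> d
  T3 -> b
  X4 -> B T3
  X5 -> B B

CYK fill:
  cell(0,0) a: {B,S,T0}  orig:{B,S}
  cell(1,1) b: {A,T3}  orig:{A}
  cell(2,2) c: {C,S,T1}  orig:{C,S}
  cell(0,1) ab: {S,X4}  orig:{S}
  cell(1,2) bc: {C}
  cell(0,2) abc: {S}

S ∈ T[0,2] ⇒ YES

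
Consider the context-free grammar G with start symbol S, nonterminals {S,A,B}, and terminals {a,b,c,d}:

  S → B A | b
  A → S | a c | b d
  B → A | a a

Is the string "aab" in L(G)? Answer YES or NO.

CNF form of G:
  S -> B A | b
  A -> B A | T0 T1 | T2 T3 | b
  B -> B A | T0 T0 | T0 T1 | T2 T3 | b
  T0 -> a
  T1 -> c
  T2 -> b
  T3 -> d

CYK table (by increasing span):
  T[0,0] 'a' = {T0}  orig:{}
  T[1,1] 'a' = {T0}  orig:{}
  T[2,2] 'b' = {A,B,S,T2}  orig:{A,B,S}
  T[0,1] 'aa' = {B}
  T[1,2] 'ab' = ∅
  T[0,2] 'aab' = {A,B,S}

S ∈ T[0,2] ⇒ YES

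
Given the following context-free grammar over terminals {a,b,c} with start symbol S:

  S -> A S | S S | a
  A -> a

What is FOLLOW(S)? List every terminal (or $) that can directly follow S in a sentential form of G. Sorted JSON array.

FIRST sets, iterate to fixpoint:
round 1:
  A via A→a: +{a}
  S via S→A S: +{a}
  FIRST[S]={a}  FIRST[A]={a}
round 2: done
  FIRST[S]={a}  FIRST[A]={a}

FOLLOW sets:
FOLLOW(S) := {$}
iter 1:
  S→A S: FOLLOW(A) ⊇ FIRST(S) = {a}; new: +{a}
  S→S S: FOLLOW(S) ⊇ FIRST(S) = {a}; new: +{a}
  S: {$,a}  A: {a}
iter 2: (stable)
  S: {$,a}  A: {a}

FOLLOW(S) = ["$", "a"]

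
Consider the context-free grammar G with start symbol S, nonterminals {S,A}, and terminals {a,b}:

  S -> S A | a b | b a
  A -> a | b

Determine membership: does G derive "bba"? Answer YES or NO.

CNF form of G:
  S -> S A | T0 T1 | T1 T0
  A -> a | b
  T0 -> a
  T1 -> b

Fill CYK table bottom-up:
  T[0,0] 'b' = {A,T1}  orig:{A}
  T[1,1] 'b' = {A,T1}  orig:{A}
  T[2,2] 'a' = {A,T0}  orig:{A}
  T[0,1] 'bb' = ∅
  T[1,2] 'ba' = {S}
  T[0,2] 'bba' = ∅

S ∉ T[0,2] ⇒ NO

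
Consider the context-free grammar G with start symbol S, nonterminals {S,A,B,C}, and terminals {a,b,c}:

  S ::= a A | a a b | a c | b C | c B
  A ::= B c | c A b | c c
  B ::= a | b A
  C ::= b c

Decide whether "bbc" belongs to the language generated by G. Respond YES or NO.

Convert to CNF:
  S -> T0 B | T1 C | T2 A | T2 T0 | T2 X4
  A -> B T0 | T0 T0 | T0 X3
  B -> T1 A | a
  C -> T1 T0
  T0 -> c
  T1 -> b
  T2 -> a
  X3 -> A T1
  X4 -> T2 T1

CYK table (by increasing span):
  [0..0]={T1}  "b"  orig:{}
  [1..1]={T1}  "b"  orig:{}
  [2..2]={T0}  "c"  orig:{}
  [0..1]=∅  "bb"
  [1..2]={C}  "bc"
  [0..2]={S}  "bbc"

S ∈ T[0,2] ⇒ YES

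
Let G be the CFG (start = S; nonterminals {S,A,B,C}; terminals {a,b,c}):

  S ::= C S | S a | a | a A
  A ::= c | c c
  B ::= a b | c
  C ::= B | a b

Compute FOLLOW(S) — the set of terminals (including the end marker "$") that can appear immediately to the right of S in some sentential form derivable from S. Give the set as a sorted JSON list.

Compute FIRST by fixpoint:
[1]
  A via A→c: +{c}
  B via B→a b: +{a}
  B via B→c: +{c}
  C via C→B: +{a,c}
  S via S→C S: +{a,c}
  S: {a,c}  A: {c}  B: {a,c}  C: {a,c}
[2] (no change)
  S: {a,c}  A: {c}  B: {a,c}  C: {a,c}

FOLLOW sets:
FOLLOW(S) := {$}
iter 1:
  S→C S: FOLLOW(C) ⊇ FIRST(S) = {a,c}; new: +{a,c}
  S→S a: FOLLOW(S) ⊇ FIRST(a) = {a}; new: +{a}
  S→a A: FOLLOW(A) ⊇ FOLLOW(S) ⊇ {$,a}; new: +{$,a}
  FOLLOW[S]={$,a}  FOLLOW[A]={$,a}  FOLLOW[B]={}  FOLLOW[C]={a,c}
iter 2:
  C→B: FOLLOW(B) ⊇ FOLLOW(C) ⊇ {a,c}; new: +{a,c}
  FOLLOW[S]={$,a}  FOLLOW[A]={$,a}  FOLLOW[B]={a,c}  FOLLOW[C]={a,c}
iter 3: (no change)
  FOLLOW[S]={$,a}  FOLLOW[A]={$,a}  FOLLOW[B]={a,c}  FOLLOW[C]={a,c}

FOLLOW(S) = ["$", "a"]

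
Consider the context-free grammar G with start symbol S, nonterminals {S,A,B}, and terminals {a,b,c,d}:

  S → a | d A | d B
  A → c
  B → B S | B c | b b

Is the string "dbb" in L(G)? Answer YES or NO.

Convert to CNF:
  S -> T2 A | T2 B | a
  A -> c
  B -> B S | B T0 | T1 T1
  T0 -> c
  T1 -> b
  T2 -> d

CYK table (by increasing span):
  [0..0]={T2}  "d"  orig:{}
  [1..1]={T1}  "b"  orig:{}
  [2..2]={T1}  "b"  orig:{}
  [0..1]=∅  "db"
  [1..2]={B}  "bb"
  [0..2]={S}  "dbb"

S ∈ T[0,2] ⇒ YES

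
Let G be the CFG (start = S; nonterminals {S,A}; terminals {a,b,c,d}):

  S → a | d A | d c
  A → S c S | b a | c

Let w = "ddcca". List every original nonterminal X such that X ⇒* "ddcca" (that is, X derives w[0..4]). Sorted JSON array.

Convert to CNF:
  S -> T3 A | T3 T0 | a
  A -> S X4 | T1 T2 | c
  T0 -> c
  T1 -> b
  T2 -> a
  T3 -> d
  X4 -> T0 S

Fill CYK table bottom-up, restricted to cells inside w[0..4]:
  cell(0,0) d: {T3}  orig:{}
  cell(1,1) d: {T3}  orig:{}
  cell(2,2) c: {A,T0}  orig:{A}
  cell(3,3) c: {A,T0}  orig:{A}
  cell(4,4) a: {S,T2}  orig:{S}
  cell(0,1) dd: ∅
  cell(1,2) dc: {S}
  cell(2,3) cc: ∅
  cell(3,4) ca: {X4}  orig:{}
  cell(0,2) ddc: ∅
  cell(1,3) dcc: ∅
  cell(2,4) cca: ∅
  cell(0,3) ddcc: ∅
  cell(1,4) dcca: {A}
  cell(0,4) ddcca: {S}

Original NTs in T[0,4] deriving "ddcca": ["S"]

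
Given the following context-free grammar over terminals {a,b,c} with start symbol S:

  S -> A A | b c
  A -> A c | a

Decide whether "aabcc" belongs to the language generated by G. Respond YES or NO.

Convert to CNF:
  S -> A A | T1 T0
  A -> A T0 | a
  T0 -> c
  T1 -> b

CYK fill:
  [0..0]={A}  "a"
  [1..1]={A}  "a"
  [2..2]={T1}  "b"  orig:{}
  [3..3]={T0}  "c"  orig:{}
  [4..4]={T0}  "c"  orig:{}
  [0..1]={S}  "aa"
  [1..2]=∅  "ab"
  [2..3]={S}  "bc"
  [3..4]=∅  "cc"
  [0..2]=∅  "aab"
  [1..3]=∅  "abc"
  [2..4]=∅  "bcc"
  [0..3]=∅  "aabc"
  [1..4]=∅  "abcc"
  [0..4]=∅  "aabcc"

S ∉ T[0,4] ⇒ NO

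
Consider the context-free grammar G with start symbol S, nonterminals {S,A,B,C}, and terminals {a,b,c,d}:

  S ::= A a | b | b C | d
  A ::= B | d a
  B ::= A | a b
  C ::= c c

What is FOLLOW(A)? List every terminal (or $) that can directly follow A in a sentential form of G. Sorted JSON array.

Compute FIRST by fixpoint:
round 1:
  A via A→d a: +{d}
  B via B→A: +{d}
  B via B→a b: +{a}
  C via C→c c: +{c}
  S via S→A a: +{d}
  S via S→b: +{b}
  FIRST(S)={b,d}  FIRST(A)={d}  FIRST(B)={a,d}  FIRST(C)={c}
round 2:
  A via A→B: +{a}
  S via S→A a: +{a}
  FIRST(S)={a,b,d}  FIRST(A)={a,d}  FIRST(B)={a,d}  FIRST(C)={c}
round 3: done
  FIRST(S)={a,b,d}  FIRST(A)={a,d}  FIRST(B)={a,d}  FIRST(C)={c}

FOLLOW sets:
FOLLOW(S) := {$}
pass 1:
  S→A a: FOLLOW(A) ⊇ FIRST(a) = {a}; new: +{a}
  S→b C: FOLLOW(C) ⊇ FOLLOW(S) ⊇ {$}; new: +{$}
  FOLLOW[S]={$}  FOLLOW[A]={a}  FOLLOW[B]={}  FOLLOW[C]={$}
pass 2:
  A→B: FOLLOW(B) ⊇ FOLLOW(A) ⊇ {a}; new: +{a}
  FOLLOW[S]={$}  FOLLOW[A]={a}  FOLLOW[B]={a}  FOLLOW[C]={$}
pass 3: (stable)
  FOLLOW[S]={$}  FOLLOW[A]={a}  FOLLOW[B]={a}  FOLLOW[C]={$}

FOLLOW(A) = ["a"]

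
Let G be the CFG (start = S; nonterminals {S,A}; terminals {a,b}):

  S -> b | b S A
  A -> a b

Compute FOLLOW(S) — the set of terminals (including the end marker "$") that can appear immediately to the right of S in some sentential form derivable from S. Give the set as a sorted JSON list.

Compute FIRST by fixpoint:
[1]
  A via A→a b: +{a}
  S via S→b: +{b}
  S: {b}  A: {a}
[2] (no change)
  S: {b}  A: {a}

FOLLOW iteration:
initialize: $ ∈ FOLLOW(S)
pass 1:
  S→b S A: FOLLOW(S) ⊇ FIRST(A) = {a}; new: +{a}
  S→b S A: FOLLOW(A) ⊇ FOLLOW(S) ⊇ {$,a}; new: +{$,a}
  FOLLOW[S]={$,a}  FOLLOW[A]={$,a}
pass 2: (stable)
  FOLLOW[S]={$,a}  FOLLOW[A]={$,a}

FOLLOW(S) = ["$", "a"]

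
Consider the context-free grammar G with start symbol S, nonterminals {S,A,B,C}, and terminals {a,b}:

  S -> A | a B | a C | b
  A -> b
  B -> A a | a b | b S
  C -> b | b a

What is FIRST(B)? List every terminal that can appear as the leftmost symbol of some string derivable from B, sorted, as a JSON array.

Compute FIRST by fixpoint:
iter 1:
  A via A→b: +{b}
  B via B→A a: +{b}
  B via B→a b: +{a}
  C via C→b: +{b}
  S via S→A: +{b}
  S via S→a B: +{a}
  S: {a,b}  A: {b}  B: {a,b}  C: {b}
iter 2: — fixpoint
  S: {a,b}  A: {b}  B: {a,b}  C: {b}

FIRST(B) = ["a", "b"]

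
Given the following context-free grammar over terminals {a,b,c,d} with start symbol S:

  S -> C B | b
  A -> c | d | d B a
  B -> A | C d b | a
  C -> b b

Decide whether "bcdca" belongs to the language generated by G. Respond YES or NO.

Convert to CNF:
  S -> C B | b
  A -> T0 X3 | c | d
  B -> C X4 | T0 X5 | a | c | d
  C -> T2 T2
  T0 -> d
  T1 -> a
  T2 -> b
  X3 -> B T1
  X4 -> T0 T2
  X5 -> B T1

Fill CYK table bottom-up:
  [0..0]={S,T2}  "b"  orig:{S}
  [1..1]={A,B}  "c"
  [2..2]={A,B,T0}  "d"  orig:{A,B}
  [3..3]={A,B}  "c"
  [4..4]={B,T1}  "a"  orig:{B}
  [0..1]=∅  "bc"
  [1..2]=∅  "cd"
  [2..3]=∅  "dc"
  [3..4]={X3,X5}  "ca"  orig:{}
  [0..2]=∅  "bcd"
  [1..3]=∅  "cdc"
  [2..4]={A,B}  "dca"
  [0..3]=∅  "bcdc"
  [1..4]=∅  "cdca"
  [0..4]=∅  "bcdca"

S ∉ T[0,4] ⇒ NO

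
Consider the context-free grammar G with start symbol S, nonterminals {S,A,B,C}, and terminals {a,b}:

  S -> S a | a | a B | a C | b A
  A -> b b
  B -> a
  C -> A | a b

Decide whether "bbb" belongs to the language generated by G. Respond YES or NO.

CNF form of G:
  S -> S T1 | T0 A | T1 B | T1 C | a
  A -> T0 T0
  B -> a
  C -> T0 T0 | T1 T0
  T0 -> b
  T1 -> a

CYK table (by increasing span):
  cell(0,0) b: {T0}  orig:{}
  cell(1,1) b: {T0}  orig:{}
  cell(2,2) b: {T0}  orig:{}
  cell(0,1) bb: {A,C}
  cell(1,2) bb: {A,C}
  cell(0,2) bbb: {S}

S ∈ T[0,2] ⇒ YES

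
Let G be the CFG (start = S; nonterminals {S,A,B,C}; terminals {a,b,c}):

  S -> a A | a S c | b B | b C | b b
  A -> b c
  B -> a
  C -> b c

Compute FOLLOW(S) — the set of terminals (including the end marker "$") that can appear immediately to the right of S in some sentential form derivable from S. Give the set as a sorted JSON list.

FIRST sets, iterate to fixpoint:
iter 1:
  A via A→b c: +{b}
  B via B→a: +{a}
  C via C→b c: +{b}
  S via S→a A: +{a}
  S via S→b B: +{b}
  S: {a,b}  A: {b}  B: {a}  C: {b}
iter 2: (no change)
  S: {a,b}  A: {b}  B: {a}  C: {b}

Compute FOLLOW by fixpoint:
seed FOLLOW(S) with $
round 1:
  S→a A: FOLLOW(A) ⊇ FOLLOW(S) ⊇ {$}; new: +{$}
  S→a S c: FOLLOW(S) ⊇ FIRST(c) = {c}; new: +{c}
  S→b B: FOLLOW(B) ⊇ FOLLOW(S) ⊇ {$,c}; new: +{$,c}
  S→b C: FOLLOW(C) ⊇ FOLLOW(S) ⊇ {$,c}; new: +{$,c}
  FOLLOW(S)={$,c}  FOLLOW(A)={$}  FOLLOW(B)={$,c}  FOLLOW(C)={$,c}
round 2:
  S→a A: FOLLOW(A) ⊇ FOLLOW(S) ⊇ {$,c}; new: +{c}
  FOLLOW(S)={$,c}  FOLLOW(A)={$,c}  FOLLOW(B)={$,c}  FOLLOW(C)={$,c}
round 3: done
  FOLLOW(S)={$,c}  FOLLOW(A)={$,c}  FOLLOW(B)={$,c}  FOLLOW(C)={$,c}

FOLLOW(S) = ["$", "c"]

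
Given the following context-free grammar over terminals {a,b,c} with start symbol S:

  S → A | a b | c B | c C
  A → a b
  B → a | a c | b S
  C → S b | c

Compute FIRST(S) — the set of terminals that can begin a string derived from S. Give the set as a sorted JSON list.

FIRST iteration:
[1]
  A via A→a b: +{a}
  B via B→a: +{a}
  B via B→b S: +{b}
  C via C→c: +{c}
  S via S→A: +{a}
  S via S→c B: +{c}
  FIRST(S)={a,c}  FIRST(A)={a}  FIRST(B)={a,b}  FIRST(C)={c}
[2]
  C via C→S b: +{a}
  FIRST(S)={a,c}  FIRST(A)={a}  FIRST(B)={a,b}  FIRST(C)={a,c}
[3] done
  FIRST(S)={a,c}  FIRST(A)={a}  FIRST(B)={a,b}  FIRST(C)={a,c}

FIRST(S) = ["a", "c"]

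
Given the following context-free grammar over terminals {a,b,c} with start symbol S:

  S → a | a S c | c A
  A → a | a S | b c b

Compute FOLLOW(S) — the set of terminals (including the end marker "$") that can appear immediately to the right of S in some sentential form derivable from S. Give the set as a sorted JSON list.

FIRST iteration:
[1]
  A via A→a: +{a}
  A via A→b c b: +{b}
  S via S→a: +{a}
  S via S→c A: +{c}
  FIRST(S)={a,c}  FIRST(A)={a,b}
[2] (stable)
  FIRST(S)={a,c}  FIRST(A)={a,b}

FOLLOW sets:
FOLLOW(S) := {$}
pass 1:
  S→a S c: FOLLOW(S) ⊇ FIRST(c) = {c}; new: +{c}
  S→c A: FOLLOW(A) ⊇ FOLLOW(S) ⊇ {$,c}; new: +{$,c}
  S: {$,c}  A: {$,c}
pass 2: (no change)
  S: {$,c}  A: {$,c}

FOLLOW(S) = ["$", "c"]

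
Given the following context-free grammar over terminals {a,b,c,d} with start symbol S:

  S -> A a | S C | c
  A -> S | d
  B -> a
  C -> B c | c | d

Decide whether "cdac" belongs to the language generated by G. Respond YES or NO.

Convert to CNF:
  S -> A T0 | S C | c
  A -> A T0 | S C | c | d
  B -> a
  C -> B T1 | c | d
  T0 -> a
  T1 -> c

Fill CYK table bottom-up:
  T[0,0] 'c' = {A,C,S,T1}  orig:{A,C,S}
  T[1,1] 'd' = {A,C}
  T[2,2] 'a' = {B,T0}  orig:{B}
  T[3,3] 'c' = {A,C,S,T1}  orig:{A,C,S}
  T[0,1] 'cd' = {A,S}
  T[1,2] 'da' = {A,S}
  T[2,3] 'ac' = {C}
  T[0,2] 'cda' = {A,S}
  T[1,3] 'dac' = {A,S}
  T[0,3] 'cdac' = {A,S}

S ∈ T[0,3] ⇒ YES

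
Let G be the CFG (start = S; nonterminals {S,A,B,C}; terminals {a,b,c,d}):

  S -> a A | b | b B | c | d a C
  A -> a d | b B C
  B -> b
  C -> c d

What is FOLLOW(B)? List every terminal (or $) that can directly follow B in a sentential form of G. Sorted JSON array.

FIRST iteration:
pass 1:
  A via A→a d: +{a}
  A via A→b B C: +{b}
  B via B→b: +{b}
  C via C→c d: +{c}
  S via S→a A: +{a}
  S via S→b: +{b}
  S via S→c: +{c}
  S via S→d a C: +{d}
  FIRST(S)={a,b,c,d}  FIRST(A)={a,b}  FIRST(B)={b}  FIRST(C)={c}
pass 2: done
  FIRST(S)={a,b,c,d}  FIRST(A)={a,b}  FIRST(B)={b}  FIRST(C)={c}

FOLLOW sets:
FOLLOW(S) := {$}
round 1:
  A→b B C: FOLLOW(B) ⊇ FIRST(C) = {c}; new: +{c}
  S→a A: FOLLOW(A) ⊇ FOLLOW(S) ⊇ {$}; new: +{$}
  S→b B: FOLLOW(B) ⊇ FOLLOW(S) ⊇ {$}; new: +{$}
  S→d a C: FOLLOW(C) ⊇ FOLLOW(S) ⊇ {$}; new: +{$}
  S: {$}  A: {$}  B: {$,c}  C: {$}
round 2: (no change)
  S: {$}  A: {$}  B: {$,c}  C: {$}

FOLLOW(B) = ["$", "c"]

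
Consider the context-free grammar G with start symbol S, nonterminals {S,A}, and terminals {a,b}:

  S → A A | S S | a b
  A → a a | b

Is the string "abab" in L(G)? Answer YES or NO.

CNF form of G:
  S -> A A | S S | T0 T1
  A -> T0 T0 | b
  T0 -> a
  T1 -> b

CYK table (by increasing span):
  T[0,0] 'a' = {T0}  orig:{}
  T[1,1] 'b' = {A,T1}  orig:{A}
  T[2,2] 'a' = {T0}  orig:{}
  T[3,3] 'b' = {A,T1}  orig:{A}
  T[0,1] 'ab' = {S}
  T[1,2] 'ba' = ∅
  T[2,3] 'ab' = {S}
  T[0,2] 'aba' = ∅
  T[1,3] 'bab' = ∅
  T[0,3] 'abab' = {S}

S ∈ T[0,3] ⇒ YES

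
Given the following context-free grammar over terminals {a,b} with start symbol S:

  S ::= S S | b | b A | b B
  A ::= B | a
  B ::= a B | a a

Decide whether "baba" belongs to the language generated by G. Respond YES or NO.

CNF form of G:
  S -> S S | T1 A | T1 B | b
  A -> T0 B | T0 T0 | a
  B -> T0 B | T0 T0
  T0 -> a
  T1 -> b

CYK fill:
  [0..0]={S,T1}  "b"  orig:{S}
  [1..1]={A,T0}  "a"  orig:{A}
  [2..2]={S,T1}  "b"  orig:{S}
  [3..3]={A,T0}  "a"  orig:{A}
  [0..1]={S}  "ba"
  [1..2]=∅  "ab"
  [2..3]={S}  "ba"
  [0..2]={S}  "bab"
  [1..3]=∅  "aba"
  [0..3]={S}  "baba"

S ∈ T[0,3] ⇒ YES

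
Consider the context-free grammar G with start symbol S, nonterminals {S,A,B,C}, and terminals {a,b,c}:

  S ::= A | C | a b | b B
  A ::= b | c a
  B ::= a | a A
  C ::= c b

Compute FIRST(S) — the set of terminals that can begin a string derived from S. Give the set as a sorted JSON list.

FIRST sets, iterate to fixpoint:
iter 1:
  A via A→b: +{b}
  A via A→c a: +{c}
  B via B→a: +{a}
  C via C→c b: +{c}
  S via S→A: +{b,c}
  S via S→a b: +{a}
  S: {a,b,c}  A: {b,c}  B: {a}  C: {c}
iter 2: (stable)
  S: {a,b,c}  A: {b,c}  B: {a}  C: {c}

FIRST(S) = ["a", "b", "c"]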